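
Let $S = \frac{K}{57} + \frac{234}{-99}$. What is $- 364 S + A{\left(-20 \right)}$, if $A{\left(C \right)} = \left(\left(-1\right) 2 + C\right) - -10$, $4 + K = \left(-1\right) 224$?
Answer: $\frac{25348}{11} \approx 2304.4$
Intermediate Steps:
$K = -228$ ($K = -4 - 224 = -228$)
$A{\left(C \right)} = 8 + C$ ($A{\left(C \right)} = \left(-2 + C\right) + 10 = 8 + C$)
$S = - \frac{70}{11}$ ($S = - \frac{228}{57} + \frac{234}{-99} = \left(-228\right) \frac{1}{57} + 234 \left(- \frac{1}{99}\right) = -4 - \frac{26}{11} = - \frac{70}{11} \approx -6.3636$)
$- 364 S + A{\left(-20 \right)} = \left(-364\right) \left(- \frac{70}{11}\right) + \left(8 - 20\right) = \frac{25480}{11} - 12 = \frac{25348}{11}$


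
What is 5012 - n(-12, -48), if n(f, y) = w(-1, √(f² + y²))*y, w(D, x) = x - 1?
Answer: 4964 + 576*√17 ≈ 7338.9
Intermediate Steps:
w(D, x) = -1 + x
n(f, y) = y*(-1 + √(f² + y²)) (n(f, y) = (-1 + √(f² + y²))*y = y*(-1 + √(f² + y²)))
5012 - n(-12, -48) = 5012 - (-48)*(-1 + √((-12)² + (-48)²)) = 5012 - (-48)*(-1 + √(144 + 2304)) = 5012 - (-48)*(-1 + √2448) = 5012 - (-48)*(-1 + 12*√17) = 5012 - (48 - 576*√17) = 5012 + (-48 + 576*√17) = 4964 + 576*√17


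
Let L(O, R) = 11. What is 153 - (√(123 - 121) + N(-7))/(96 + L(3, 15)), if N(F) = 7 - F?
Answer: 16357/107 - √2/107 ≈ 152.86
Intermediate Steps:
153 - (√(123 - 121) + N(-7))/(96 + L(3, 15)) = 153 - (√(123 - 121) + (7 - 1*(-7)))/(96 + 11) = 153 - (√2 + (7 + 7))/107 = 153 - (√2 + 14)/107 = 153 - (14 + √2)/107 = 153 - (14/107 + √2/107) = 153 + (-14/107 - √2/107) = 16357/107 - √2/107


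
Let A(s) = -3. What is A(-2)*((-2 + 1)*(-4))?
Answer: -12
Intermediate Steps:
A(-2)*((-2 + 1)*(-4)) = -3*(-2 + 1)*(-4) = -(-3)*(-4) = -3*4 = -12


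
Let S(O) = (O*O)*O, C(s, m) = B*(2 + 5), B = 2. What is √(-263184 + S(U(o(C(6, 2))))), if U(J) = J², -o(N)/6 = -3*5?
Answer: 4*√33215046051 ≈ 7.2900e+5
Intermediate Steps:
C(s, m) = 14 (C(s, m) = 2*(2 + 5) = 2*7 = 14)
o(N) = 90 (o(N) = -(-18)*5 = -6*(-15) = 90)
S(O) = O³ (S(O) = O²*O = O³)
√(-263184 + S(U(o(C(6, 2))))) = √(-263184 + (90²)³) = √(-263184 + 8100³) = √(-263184 + 531441000000) = √531440736816 = 4*√33215046051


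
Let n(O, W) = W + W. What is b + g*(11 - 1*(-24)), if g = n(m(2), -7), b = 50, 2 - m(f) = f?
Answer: -440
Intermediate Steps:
m(f) = 2 - f
n(O, W) = 2*W
g = -14 (g = 2*(-7) = -14)
b + g*(11 - 1*(-24)) = 50 - 14*(11 - 1*(-24)) = 50 - 14*(11 + 24) = 50 - 14*35 = 50 - 490 = -440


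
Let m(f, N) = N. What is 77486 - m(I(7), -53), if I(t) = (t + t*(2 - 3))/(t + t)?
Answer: 77539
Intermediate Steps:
I(t) = 0 (I(t) = (t + t*(-1))/((2*t)) = (t - t)*(1/(2*t)) = 0*(1/(2*t)) = 0)
77486 - m(I(7), -53) = 77486 - 1*(-53) = 77486 + 53 = 77539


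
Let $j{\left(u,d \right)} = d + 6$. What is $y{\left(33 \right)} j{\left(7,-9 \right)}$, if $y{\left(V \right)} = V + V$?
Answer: $-198$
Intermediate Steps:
$j{\left(u,d \right)} = 6 + d$
$y{\left(V \right)} = 2 V$
$y{\left(33 \right)} j{\left(7,-9 \right)} = 2 \cdot 33 \left(6 - 9\right) = 66 \left(-3\right) = -198$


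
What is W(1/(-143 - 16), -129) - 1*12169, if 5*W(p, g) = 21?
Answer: -60824/5 ≈ -12165.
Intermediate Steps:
W(p, g) = 21/5 (W(p, g) = (⅕)*21 = 21/5)
W(1/(-143 - 16), -129) - 1*12169 = 21/5 - 1*12169 = 21/5 - 12169 = -60824/5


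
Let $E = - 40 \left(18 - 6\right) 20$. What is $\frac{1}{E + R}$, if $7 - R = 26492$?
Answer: $- \frac{1}{36085} \approx -2.7712 \cdot 10^{-5}$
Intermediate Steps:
$R = -26485$ ($R = 7 - 26492 = -26485$)
$E = -9600$ ($E = - 40 \left(18 - 6\right) 20 = \left(-40\right) 12 \cdot 20 = \left(-480\right) 20 = -9600$)
$\frac{1}{E + R} = \frac{1}{-9600 - 26485} = \frac{1}{-36085} = - \frac{1}{36085}$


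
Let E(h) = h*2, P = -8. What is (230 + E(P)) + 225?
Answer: 439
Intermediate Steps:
E(h) = 2*h
(230 + E(P)) + 225 = (230 + 2*(-8)) + 225 = (230 - 16) + 225 = 214 + 225 = 439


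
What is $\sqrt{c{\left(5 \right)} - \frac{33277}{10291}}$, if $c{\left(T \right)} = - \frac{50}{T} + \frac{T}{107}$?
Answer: $\frac{i \sqrt{15989119269898}}{1101137} \approx 3.6314 i$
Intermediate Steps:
$c{\left(T \right)} = - \frac{50}{T} + \frac{T}{107}$ ($c{\left(T \right)} = - \frac{50}{T} + T \frac{1}{107} = - \frac{50}{T} + \frac{T}{107}$)
$\sqrt{c{\left(5 \right)} - \frac{33277}{10291}} = \sqrt{\left(- \frac{50}{5} + \frac{1}{107} \cdot 5\right) - \frac{33277}{10291}} = \sqrt{\left(\left(-50\right) \frac{1}{5} + \frac{5}{107}\right) - \frac{33277}{10291}} = \sqrt{\left(-10 + \frac{5}{107}\right) - \frac{33277}{10291}} = \sqrt{- \frac{1065}{107} - \frac{33277}{10291}} = \sqrt{- \frac{14520554}{1101137}} = \frac{i \sqrt{15989119269898}}{1101137}$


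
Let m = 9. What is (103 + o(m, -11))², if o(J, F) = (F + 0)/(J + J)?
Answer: 3396649/324 ≈ 10483.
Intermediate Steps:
o(J, F) = F/(2*J) (o(J, F) = F/((2*J)) = F*(1/(2*J)) = F/(2*J))
(103 + o(m, -11))² = (103 + (½)*(-11)/9)² = (103 + (½)*(-11)*(⅑))² = (103 - 11/18)² = (1843/18)² = 3396649/324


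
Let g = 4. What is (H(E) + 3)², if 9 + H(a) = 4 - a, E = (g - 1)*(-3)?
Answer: 49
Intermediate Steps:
E = -9 (E = (4 - 1)*(-3) = 3*(-3) = -9)
H(a) = -5 - a (H(a) = -9 + (4 - a) = -5 - a)
(H(E) + 3)² = ((-5 - 1*(-9)) + 3)² = ((-5 + 9) + 3)² = (4 + 3)² = 7² = 49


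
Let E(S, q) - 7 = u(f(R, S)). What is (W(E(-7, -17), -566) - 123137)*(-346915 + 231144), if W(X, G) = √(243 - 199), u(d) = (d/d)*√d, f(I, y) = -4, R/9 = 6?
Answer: 14255693627 - 231542*√11 ≈ 1.4255e+10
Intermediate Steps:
R = 54 (R = 9*6 = 54)
u(d) = √d (u(d) = 1*√d = √d)
E(S, q) = 7 + 2*I (E(S, q) = 7 + √(-4) = 7 + 2*I)
W(X, G) = 2*√11 (W(X, G) = √44 = 2*√11)
(W(E(-7, -17), -566) - 123137)*(-346915 + 231144) = (2*√11 - 123137)*(-346915 + 231144) = (-123137 + 2*√11)*(-115771) = 14255693627 - 231542*√11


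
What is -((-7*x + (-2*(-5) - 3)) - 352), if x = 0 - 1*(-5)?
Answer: 380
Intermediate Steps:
x = 5 (x = 0 + 5 = 5)
-((-7*x + (-2*(-5) - 3)) - 352) = -((-7*5 + (-2*(-5) - 3)) - 352) = -((-35 + (10 - 3)) - 352) = -((-35 + 7) - 352) = -(-28 - 352) = -1*(-380) = 380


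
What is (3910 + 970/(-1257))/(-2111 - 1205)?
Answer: -1228475/1042053 ≈ -1.1789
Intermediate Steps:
(3910 + 970/(-1257))/(-2111 - 1205) = (3910 + 970*(-1/1257))/(-3316) = (3910 - 970/1257)*(-1/3316) = (4913900/1257)*(-1/3316) = -1228475/1042053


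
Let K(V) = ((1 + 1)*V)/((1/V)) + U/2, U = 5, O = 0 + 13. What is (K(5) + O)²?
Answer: 17161/4 ≈ 4290.3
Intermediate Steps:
O = 13
K(V) = 5/2 + 2*V² (K(V) = ((1 + 1)*V)/((1/V)) + 5/2 = (2*V)/(1/V) + 5*(½) = (2*V)*V + 5/2 = 2*V² + 5/2 = 5/2 + 2*V²)
(K(5) + O)² = ((5/2 + 2*5²) + 13)² = ((5/2 + 2*25) + 13)² = ((5/2 + 50) + 13)² = (105/2 + 13)² = (131/2)² = 17161/4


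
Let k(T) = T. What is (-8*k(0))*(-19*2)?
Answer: 0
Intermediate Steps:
(-8*k(0))*(-19*2) = (-8*0)*(-19*2) = 0*(-38) = 0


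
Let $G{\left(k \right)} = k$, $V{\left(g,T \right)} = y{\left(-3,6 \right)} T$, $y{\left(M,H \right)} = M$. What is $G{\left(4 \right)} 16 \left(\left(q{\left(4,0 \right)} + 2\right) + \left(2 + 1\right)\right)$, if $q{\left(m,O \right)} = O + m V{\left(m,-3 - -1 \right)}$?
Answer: $1856$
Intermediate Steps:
$V{\left(g,T \right)} = - 3 T$
$q{\left(m,O \right)} = O + 6 m$ ($q{\left(m,O \right)} = O + m \left(- 3 \left(-3 - -1\right)\right) = O + m \left(- 3 \left(-3 + 1\right)\right) = O + m \left(\left(-3\right) \left(-2\right)\right) = O + m 6 = O + 6 m$)
$G{\left(4 \right)} 16 \left(\left(q{\left(4,0 \right)} + 2\right) + \left(2 + 1\right)\right) = 4 \cdot 16 \left(\left(\left(0 + 6 \cdot 4\right) + 2\right) + \left(2 + 1\right)\right) = 64 \left(\left(\left(0 + 24\right) + 2\right) + 3\right) = 64 \left(\left(24 + 2\right) + 3\right) = 64 \left(26 + 3\right) = 64 \cdot 29 = 1856$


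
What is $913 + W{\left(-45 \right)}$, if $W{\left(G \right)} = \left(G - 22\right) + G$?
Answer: $801$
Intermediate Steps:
$W{\left(G \right)} = -22 + 2 G$ ($W{\left(G \right)} = \left(-22 + G\right) + G = -22 + 2 G$)
$913 + W{\left(-45 \right)} = 913 + \left(-22 + 2 \left(-45\right)\right) = 913 - 112 = 801$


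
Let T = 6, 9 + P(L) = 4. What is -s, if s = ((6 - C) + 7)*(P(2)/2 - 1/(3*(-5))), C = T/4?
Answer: 1679/60 ≈ 27.983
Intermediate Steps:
P(L) = -5 (P(L) = -9 + 4 = -5)
C = 3/2 (C = 6/4 = 6*(¼) = 3/2 ≈ 1.5000)
s = -1679/60 (s = ((6 - 1*3/2) + 7)*(-5/2 - 1/(3*(-5))) = ((6 - 3/2) + 7)*(-5*½ - 1/(-15)) = (9/2 + 7)*(-5/2 - 1*(-1/15)) = 23*(-5/2 + 1/15)/2 = (23/2)*(-73/30) = -1679/60 ≈ -27.983)
-s = -1*(-1679/60) = 1679/60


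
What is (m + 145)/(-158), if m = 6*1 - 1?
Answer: -75/79 ≈ -0.94937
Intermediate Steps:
m = 5 (m = 6 - 1 = 5)
(m + 145)/(-158) = (5 + 145)/(-158) = -1/158*150 = -75/79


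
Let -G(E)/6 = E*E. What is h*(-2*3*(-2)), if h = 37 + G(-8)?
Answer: -4164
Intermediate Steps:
G(E) = -6*E² (G(E) = -6*E*E = -6*E²)
h = -347 (h = 37 - 6*(-8)² = 37 - 6*64 = 37 - 384 = -347)
h*(-2*3*(-2)) = -347*(-2*3)*(-2) = -(-2082)*(-2) = -347*12 = -4164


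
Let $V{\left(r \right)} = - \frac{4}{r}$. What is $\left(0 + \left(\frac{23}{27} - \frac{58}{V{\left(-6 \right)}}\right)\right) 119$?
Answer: $- \frac{276794}{27} \approx -10252.0$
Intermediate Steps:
$\left(0 + \left(\frac{23}{27} - \frac{58}{V{\left(-6 \right)}}\right)\right) 119 = \left(0 + \left(\frac{23}{27} - \frac{58}{\left(-4\right) \frac{1}{-6}}\right)\right) 119 = \left(0 + \left(23 \cdot \frac{1}{27} - \frac{58}{\left(-4\right) \left(- \frac{1}{6}\right)}\right)\right) 119 = \left(0 + \left(\frac{23}{27} - \frac{58}{\frac{2}{3}}\right)\right) 119 = \left(0 + \left(\frac{23}{27} - 87\right)\right) 119 = \left(0 - \frac{2326}{27}\right) 119 = \left(- \frac{2326}{27}\right) 119 = - \frac{276794}{27}$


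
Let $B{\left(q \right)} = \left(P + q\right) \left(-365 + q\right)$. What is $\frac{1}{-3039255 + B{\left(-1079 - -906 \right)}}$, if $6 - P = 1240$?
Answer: $- \frac{1}{2282289} \approx -4.3816 \cdot 10^{-7}$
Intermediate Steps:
$P = -1234$ ($P = 6 - 1240 = -1234$)
$B{\left(q \right)} = \left(-1234 + q\right) \left(-365 + q\right)$
$\frac{1}{-3039255 + B{\left(-1079 - -906 \right)}} = \frac{1}{-3039255 + \left(450410 + \left(-1079 - -906\right)^{2} - 1599 \left(-1079 - -906\right)\right)} = \frac{1}{-3039255 + \left(450410 + \left(-1079 + 906\right)^{2} - 1599 \left(-1079 + 906\right)\right)} = \frac{1}{-3039255 + \left(450410 + \left(-173\right)^{2} - -276627\right)} = \frac{1}{-3039255 + \left(450410 + 29929 + 276627\right)} = \frac{1}{-3039255 + 756966} = \frac{1}{-2282289} = - \frac{1}{2282289}$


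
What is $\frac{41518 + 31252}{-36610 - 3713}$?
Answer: $- \frac{72770}{40323} \approx -1.8047$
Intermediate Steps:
$\frac{41518 + 31252}{-36610 - 3713} = \frac{72770}{-40323} = 72770 \left(- \frac{1}{40323}\right) = - \frac{72770}{40323}$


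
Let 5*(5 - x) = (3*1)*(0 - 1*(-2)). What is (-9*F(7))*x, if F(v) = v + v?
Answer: -2394/5 ≈ -478.80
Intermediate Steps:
x = 19/5 (x = 5 - 3*1*(0 - 1*(-2))/5 = 5 - 3*(0 + 2)/5 = 5 - 3*2/5 = 5 - ⅕*6 = 5 - 6/5 = 19/5 ≈ 3.8000)
F(v) = 2*v
(-9*F(7))*x = -18*7*(19/5) = -9*14*(19/5) = -126*19/5 = -2394/5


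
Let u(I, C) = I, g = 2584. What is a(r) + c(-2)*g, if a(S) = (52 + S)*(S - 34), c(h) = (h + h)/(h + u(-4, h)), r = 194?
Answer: 123248/3 ≈ 41083.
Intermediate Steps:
c(h) = 2*h/(-4 + h) (c(h) = (h + h)/(h - 4) = (2*h)/(-4 + h) = 2*h/(-4 + h))
a(S) = (-34 + S)*(52 + S) (a(S) = (52 + S)*(-34 + S) = (-34 + S)*(52 + S))
a(r) + c(-2)*g = (-1768 + 194² + 18*194) + (2*(-2)/(-4 - 2))*2584 = (-1768 + 37636 + 3492) + (2*(-2)/(-6))*2584 = 39360 + (2*(-2)*(-⅙))*2584 = 39360 + (⅔)*2584 = 39360 + 5168/3 = 123248/3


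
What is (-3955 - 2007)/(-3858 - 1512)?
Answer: 2981/2685 ≈ 1.1102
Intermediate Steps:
(-3955 - 2007)/(-3858 - 1512) = -5962/(-5370) = -5962*(-1/5370) = 2981/2685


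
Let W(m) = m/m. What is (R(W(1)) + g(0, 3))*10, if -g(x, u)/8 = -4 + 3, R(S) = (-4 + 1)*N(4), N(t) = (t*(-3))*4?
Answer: 1520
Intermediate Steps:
W(m) = 1
N(t) = -12*t (N(t) = -3*t*4 = -12*t)
R(S) = 144 (R(S) = (-4 + 1)*(-12*4) = -3*(-48) = 144)
g(x, u) = 8 (g(x, u) = -8*(-4 + 3) = -8*(-1) = 8)
(R(W(1)) + g(0, 3))*10 = (144 + 8)*10 = 152*10 = 1520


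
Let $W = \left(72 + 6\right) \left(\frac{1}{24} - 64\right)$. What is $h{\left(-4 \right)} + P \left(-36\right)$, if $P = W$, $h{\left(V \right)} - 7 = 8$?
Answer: $179610$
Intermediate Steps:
$h{\left(V \right)} = 15$ ($h{\left(V \right)} = 7 + 8 = 15$)
$W = - \frac{19955}{4}$ ($W = 78 \left(\frac{1}{24} - 64\right) = 78 \left(- \frac{1535}{24}\right) = - \frac{19955}{4} \approx -4988.8$)
$P = - \frac{19955}{4} \approx -4988.8$
$h{\left(-4 \right)} + P \left(-36\right) = 15 - -179595 = 15 + 179595 = 179610$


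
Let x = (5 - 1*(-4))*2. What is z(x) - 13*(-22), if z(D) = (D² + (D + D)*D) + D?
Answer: 1276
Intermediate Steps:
x = 18 (x = (5 + 4)*2 = 9*2 = 18)
z(D) = D + 3*D² (z(D) = (D² + (2*D)*D) + D = (D² + 2*D²) + D = 3*D² + D = D + 3*D²)
z(x) - 13*(-22) = 18*(1 + 3*18) - 13*(-22) = 18*(1 + 54) + 286 = 18*55 + 286 = 990 + 286 = 1276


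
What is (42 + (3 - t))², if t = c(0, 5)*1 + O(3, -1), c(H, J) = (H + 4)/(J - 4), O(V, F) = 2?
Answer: 1521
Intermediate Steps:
c(H, J) = (4 + H)/(-4 + J)
t = 6 (t = ((4 + 0)/(-4 + 5))*1 + 2 = (4/1)*1 + 2 = (1*4)*1 + 2 = 4*1 + 2 = 4 + 2 = 6)
(42 + (3 - t))² = (42 + (3 - 1*6))² = (42 + (3 - 6))² = (42 - 3)² = 39² = 1521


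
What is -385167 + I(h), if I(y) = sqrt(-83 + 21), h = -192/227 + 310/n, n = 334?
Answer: -385167 + I*sqrt(62) ≈ -3.8517e+5 + 7.874*I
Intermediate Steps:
h = 3121/37909 (h = -192/227 + 310/334 = -192*1/227 + 310*(1/334) = -192/227 + 155/167 = 3121/37909 ≈ 0.082329)
I(y) = I*sqrt(62) (I(y) = sqrt(-62) = I*sqrt(62))
-385167 + I(h) = -385167 + I*sqrt(62)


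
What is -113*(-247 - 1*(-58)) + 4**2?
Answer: 21373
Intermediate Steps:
-113*(-247 - 1*(-58)) + 4**2 = -113*(-247 + 58) + 16 = -113*(-189) + 16 = 21357 + 16 = 21373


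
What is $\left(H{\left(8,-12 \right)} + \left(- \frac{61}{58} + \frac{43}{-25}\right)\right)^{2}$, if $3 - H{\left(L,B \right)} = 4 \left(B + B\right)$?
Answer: $\frac{19468899961}{2102500} \approx 9259.9$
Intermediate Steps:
$H{\left(L,B \right)} = 3 - 8 B$ ($H{\left(L,B \right)} = 3 - 4 \left(B + B\right) = 3 - 4 \cdot 2 B = 3 - 8 B$)
$\left(H{\left(8,-12 \right)} + \left(- \frac{61}{58} + \frac{43}{-25}\right)\right)^{2} = \left(\left(3 - -96\right) + \left(- \frac{61}{58} + \frac{43}{-25}\right)\right)^{2} = \left(\left(3 + 96\right) + \left(\left(-61\right) \frac{1}{58} + 43 \left(- \frac{1}{25}\right)\right)\right)^{2} = \left(99 - \frac{4019}{1450}\right)^{2} = \left(\frac{139531}{1450}\right)^{2} = \frac{19468899961}{2102500}$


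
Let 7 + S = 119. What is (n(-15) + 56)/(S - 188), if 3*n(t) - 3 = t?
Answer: -13/19 ≈ -0.68421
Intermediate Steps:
S = 112 (S = -7 + 119 = 112)
n(t) = 1 + t/3
(n(-15) + 56)/(S - 188) = ((1 + (1/3)*(-15)) + 56)/(112 - 188) = ((1 - 5) + 56)/(-76) = (-4 + 56)*(-1/76) = 52*(-1/76) = -13/19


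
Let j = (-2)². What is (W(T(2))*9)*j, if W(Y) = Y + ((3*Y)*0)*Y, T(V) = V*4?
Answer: 288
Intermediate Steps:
T(V) = 4*V
j = 4
W(Y) = Y (W(Y) = Y + 0*Y = Y + 0 = Y)
(W(T(2))*9)*j = ((4*2)*9)*4 = (8*9)*4 = 72*4 = 288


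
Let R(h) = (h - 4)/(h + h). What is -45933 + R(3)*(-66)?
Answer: -45922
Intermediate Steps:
R(h) = (-4 + h)/(2*h) (R(h) = (-4 + h)/((2*h)) = (-4 + h)*(1/(2*h)) = (-4 + h)/(2*h))
-45933 + R(3)*(-66) = -45933 + ((½)*(-4 + 3)/3)*(-66) = -45933 + ((½)*(⅓)*(-1))*(-66) = -45933 - ⅙*(-66) = -45933 + 11 = -45922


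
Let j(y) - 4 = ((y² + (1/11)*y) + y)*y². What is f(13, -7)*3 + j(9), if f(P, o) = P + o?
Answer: 81161/11 ≈ 7378.3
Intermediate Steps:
j(y) = 4 + y²*(y² + 12*y/11) (j(y) = 4 + ((y² + (1/11)*y) + y)*y² = 4 + ((y² + (1*(1/11))*y) + y)*y² = 4 + ((y² + y/11) + y)*y² = 4 + (y² + 12*y/11)*y² = 4 + y²*(y² + 12*y/11))
f(13, -7)*3 + j(9) = (13 - 7)*3 + (4 + 9⁴ + (12/11)*9³) = 6*3 + (4 + 6561 + (12/11)*729) = 18 + (4 + 6561 + 8748/11) = 18 + 80963/11 = 81161/11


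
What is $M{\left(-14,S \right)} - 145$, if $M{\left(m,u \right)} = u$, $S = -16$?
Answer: $-161$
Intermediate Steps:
$M{\left(-14,S \right)} - 145 = -16 - 145 = -161$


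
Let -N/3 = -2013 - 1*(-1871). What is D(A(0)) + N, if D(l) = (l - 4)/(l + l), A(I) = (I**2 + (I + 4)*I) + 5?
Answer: 4261/10 ≈ 426.10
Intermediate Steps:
N = 426 (N = -3*(-2013 - 1*(-1871)) = -3*(-2013 + 1871) = -3*(-142) = 426)
A(I) = 5 + I**2 + I*(4 + I) (A(I) = (I**2 + (4 + I)*I) + 5 = (I**2 + I*(4 + I)) + 5 = 5 + I**2 + I*(4 + I))
D(l) = (-4 + l)/(2*l) (D(l) = (-4 + l)/((2*l)) = (-4 + l)*(1/(2*l)) = (-4 + l)/(2*l))
D(A(0)) + N = (-4 + (5 + 2*0**2 + 4*0))/(2*(5 + 2*0**2 + 4*0)) + 426 = (-4 + (5 + 2*0 + 0))/(2*(5 + 2*0 + 0)) + 426 = (-4 + (5 + 0 + 0))/(2*(5 + 0 + 0)) + 426 = (1/2)*(-4 + 5)/5 + 426 = (1/2)*(1/5)*1 + 426 = 1/10 + 426 = 4261/10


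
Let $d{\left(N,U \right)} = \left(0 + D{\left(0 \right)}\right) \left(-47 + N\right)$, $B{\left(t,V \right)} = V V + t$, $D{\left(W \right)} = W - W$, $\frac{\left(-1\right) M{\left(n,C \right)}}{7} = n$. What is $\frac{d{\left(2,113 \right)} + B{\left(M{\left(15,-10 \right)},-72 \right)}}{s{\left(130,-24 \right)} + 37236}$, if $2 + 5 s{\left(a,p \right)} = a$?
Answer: $\frac{25395}{186308} \approx 0.13631$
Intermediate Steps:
$M{\left(n,C \right)} = - 7 n$
$D{\left(W \right)} = 0$
$B{\left(t,V \right)} = t + V^{2}$ ($B{\left(t,V \right)} = V^{2} + t = t + V^{2}$)
$d{\left(N,U \right)} = 0$ ($d{\left(N,U \right)} = \left(0 + 0\right) \left(-47 + N\right) = 0 \left(-47 + N\right) = 0$)
$s{\left(a,p \right)} = - \frac{2}{5} + \frac{a}{5}$
$\frac{d{\left(2,113 \right)} + B{\left(M{\left(15,-10 \right)},-72 \right)}}{s{\left(130,-24 \right)} + 37236} = \frac{0 + \left(\left(-7\right) 15 + \left(-72\right)^{2}\right)}{\left(- \frac{2}{5} + \frac{1}{5} \cdot 130\right) + 37236} = \frac{0 + \left(-105 + 5184\right)}{\left(- \frac{2}{5} + 26\right) + 37236} = \frac{0 + 5079}{\frac{128}{5} + 37236} = \frac{5079}{\frac{186308}{5}} = 5079 \cdot \frac{5}{186308} = \frac{25395}{186308}$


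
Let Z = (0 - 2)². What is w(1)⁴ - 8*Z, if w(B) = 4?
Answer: 224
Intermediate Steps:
Z = 4 (Z = (-2)² = 4)
w(1)⁴ - 8*Z = 4⁴ - 8*4 = 256 - 32 = 224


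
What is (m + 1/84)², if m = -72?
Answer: 36566209/7056 ≈ 5182.3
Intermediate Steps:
(m + 1/84)² = (-72 + 1/84)² = (-6047/84)² = 36566209/7056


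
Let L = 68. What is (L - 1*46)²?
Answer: 484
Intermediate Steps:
(L - 1*46)² = (68 - 1*46)² = (68 - 46)² = 22² = 484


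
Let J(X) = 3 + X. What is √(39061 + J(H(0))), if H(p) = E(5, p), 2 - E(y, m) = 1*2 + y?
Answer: √39059 ≈ 197.63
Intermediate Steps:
E(y, m) = -y (E(y, m) = 2 - (1*2 + y) = 2 - (2 + y) = 2 + (-2 - y) = -y)
H(p) = -5 (H(p) = -1*5 = -5)
√(39061 + J(H(0))) = √(39061 + (3 - 5)) = √(39061 - 2) = √39059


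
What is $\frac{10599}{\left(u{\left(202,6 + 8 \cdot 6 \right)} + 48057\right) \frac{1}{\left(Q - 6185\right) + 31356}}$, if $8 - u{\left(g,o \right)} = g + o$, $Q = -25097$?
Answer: $\frac{784326}{47809} \approx 16.405$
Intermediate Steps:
$u{\left(g,o \right)} = 8 - g - o$ ($u{\left(g,o \right)} = 8 - \left(g + o\right) = 8 - g - o$)
$\frac{10599}{\left(u{\left(202,6 + 8 \cdot 6 \right)} + 48057\right) \frac{1}{\left(Q - 6185\right) + 31356}} = \frac{10599}{\left(\left(8 - 202 - \left(6 + 8 \cdot 6\right)\right) + 48057\right) \frac{1}{\left(-25097 - 6185\right) + 31356}} = \frac{10599}{\left(\left(8 - 202 - \left(6 + 48\right)\right) + 48057\right) \frac{1}{-31282 + 31356}} = \frac{10599}{\left(\left(8 - 202 - 54\right) + 48057\right) \frac{1}{74}} = \frac{10599}{\left(-248 + 48057\right) \frac{1}{74}} = \frac{10599}{47809 \cdot \frac{1}{74}} = \frac{10599}{\frac{47809}{74}} = 10599 \cdot \frac{74}{47809} = \frac{784326}{47809}$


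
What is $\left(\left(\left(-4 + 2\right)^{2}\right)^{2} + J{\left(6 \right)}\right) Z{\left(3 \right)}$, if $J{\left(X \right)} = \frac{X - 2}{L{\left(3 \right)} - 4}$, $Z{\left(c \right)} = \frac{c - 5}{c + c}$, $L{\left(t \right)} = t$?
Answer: $-4$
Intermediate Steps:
$Z{\left(c \right)} = \frac{-5 + c}{2 c}$
$J{\left(X \right)} = 2 - X$ ($J{\left(X \right)} = \frac{X - 2}{3 - 4} = \frac{-2 + X}{-1} = \left(-2 + X\right) \left(-1\right) = 2 - X$)
$\left(\left(\left(-4 + 2\right)^{2}\right)^{2} + J{\left(6 \right)}\right) Z{\left(3 \right)} = \left(\left(\left(-4 + 2\right)^{2}\right)^{2} + \left(2 - 6\right)\right) \frac{-5 + 3}{2 \cdot 3} = \left(\left(\left(-2\right)^{2}\right)^{2} + \left(2 - 6\right)\right) \frac{1}{2} \cdot \frac{1}{3} \left(-2\right) = \left(4^{2} - 4\right) \left(- \frac{1}{3}\right) = \left(16 - 4\right) \left(- \frac{1}{3}\right) = 12 \left(- \frac{1}{3}\right) = -4$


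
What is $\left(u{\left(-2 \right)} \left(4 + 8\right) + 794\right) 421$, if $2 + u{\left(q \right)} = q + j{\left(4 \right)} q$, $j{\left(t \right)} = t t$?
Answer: $152402$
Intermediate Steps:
$j{\left(t \right)} = t^{2}$
$u{\left(q \right)} = -2 + 17 q$ ($u{\left(q \right)} = -2 + \left(q + 4^{2} q\right) = -2 + \left(q + 16 q\right) = -2 + 17 q$)
$\left(u{\left(-2 \right)} \left(4 + 8\right) + 794\right) 421 = \left(\left(-2 + 17 \left(-2\right)\right) \left(4 + 8\right) + 794\right) 421 = \left(\left(-2 - 34\right) 12 + 794\right) 421 = \left(\left(-36\right) 12 + 794\right) 421 = \left(-432 + 794\right) 421 = 362 \cdot 421 = 152402$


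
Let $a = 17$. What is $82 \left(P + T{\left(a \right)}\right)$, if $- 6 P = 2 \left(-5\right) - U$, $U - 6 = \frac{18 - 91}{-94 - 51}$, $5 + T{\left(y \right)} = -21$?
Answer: $- \frac{829307}{435} \approx -1906.5$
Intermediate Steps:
$T{\left(y \right)} = -26$ ($T{\left(y \right)} = -5 - 21 = -26$)
$U = \frac{943}{145}$ ($U = 6 + \frac{18 - 91}{-94 - 51} = 6 - \frac{73}{-145} = 6 - - \frac{73}{145} = 6 + \frac{73}{145} = \frac{943}{145} \approx 6.5034$)
$P = \frac{2393}{870}$ ($P = - \frac{2 \left(-5\right) - \frac{943}{145}}{6} = - \frac{-10 - \frac{943}{145}}{6} = \left(- \frac{1}{6}\right) \left(- \frac{2393}{145}\right) = \frac{2393}{870} \approx 2.7506$)
$82 \left(P + T{\left(a \right)}\right) = 82 \left(\frac{2393}{870} - 26\right) = 82 \left(- \frac{20227}{870}\right) = - \frac{829307}{435}$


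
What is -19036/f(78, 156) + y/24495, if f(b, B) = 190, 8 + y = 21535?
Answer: -46219669/465405 ≈ -99.311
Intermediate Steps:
y = 21527 (y = -8 + 21535 = 21527)
-19036/f(78, 156) + y/24495 = -19036/190 + 21527/24495 = -19036*1/190 + 21527*(1/24495) = -9518/95 + 21527/24495 = -46219669/465405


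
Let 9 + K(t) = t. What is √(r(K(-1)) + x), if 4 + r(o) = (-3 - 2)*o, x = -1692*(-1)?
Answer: √1738 ≈ 41.689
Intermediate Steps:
K(t) = -9 + t
x = 1692
r(o) = -4 - 5*o (r(o) = -4 + (-3 - 2)*o = -4 - 5*o)
√(r(K(-1)) + x) = √((-4 - 5*(-9 - 1)) + 1692) = √((-4 - 5*(-10)) + 1692) = √((-4 + 50) + 1692) = √(46 + 1692) = √1738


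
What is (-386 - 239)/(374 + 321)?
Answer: -125/139 ≈ -0.89928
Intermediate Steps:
(-386 - 239)/(374 + 321) = -625/695 = -625*1/695 = -125/139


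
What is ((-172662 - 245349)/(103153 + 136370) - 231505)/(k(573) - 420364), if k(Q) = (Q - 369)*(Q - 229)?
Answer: 9241865021/13979680054 ≈ 0.66109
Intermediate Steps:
k(Q) = (-369 + Q)*(-229 + Q)
((-172662 - 245349)/(103153 + 136370) - 231505)/(k(573) - 420364) = ((-172662 - 245349)/(103153 + 136370) - 231505)/((84501 + 573² - 598*573) - 420364) = (-418011/239523 - 231505)/((84501 + 328329 - 342654) - 420364) = (-418011*1/239523 - 231505)/(70176 - 420364) = (-139337/79841 - 231505)/(-350188) = -18483730042/79841*(-1/350188) = 9241865021/13979680054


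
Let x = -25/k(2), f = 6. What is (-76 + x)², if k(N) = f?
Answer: 231361/36 ≈ 6426.7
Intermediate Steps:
k(N) = 6
x = -25/6 ≈ -4.1667
(-76 + x)² = (-76 - 25/6)² = (-481/6)² = 231361/36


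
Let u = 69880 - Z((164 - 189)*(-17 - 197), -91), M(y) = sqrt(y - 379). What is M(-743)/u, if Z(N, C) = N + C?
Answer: I*sqrt(1122)/64621 ≈ 0.00051835*I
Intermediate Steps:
M(y) = sqrt(-379 + y)
Z(N, C) = C + N
u = 64621 (u = 69880 - (-91 + (164 - 189)*(-17 - 197)) = 69880 - (-91 - 25*(-214)) = 69880 - (-91 + 5350) = 69880 - 1*5259 = 69880 - 5259 = 64621)
M(-743)/u = sqrt(-379 - 743)/64621 = sqrt(-1122)*(1/64621) = (I*sqrt(1122))*(1/64621) = I*sqrt(1122)/64621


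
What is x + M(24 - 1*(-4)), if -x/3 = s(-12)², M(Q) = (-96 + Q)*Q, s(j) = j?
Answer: -2336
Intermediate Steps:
M(Q) = Q*(-96 + Q)
x = -432 (x = -3*(-12)² = -3*144 = -432)
x + M(24 - 1*(-4)) = -432 + (24 - 1*(-4))*(-96 + (24 - 1*(-4))) = -432 + (24 + 4)*(-96 + (24 + 4)) = -432 + 28*(-96 + 28) = -432 + 28*(-68) = -432 - 1904 = -2336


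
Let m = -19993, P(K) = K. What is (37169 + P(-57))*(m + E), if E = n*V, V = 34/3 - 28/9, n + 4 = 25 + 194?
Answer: -6087370024/9 ≈ -6.7637e+8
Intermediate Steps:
n = 215 (n = -4 + (25 + 194) = -4 + 219 = 215)
V = 74/9 (V = 34*(⅓) - 28*⅑ = 34/3 - 28/9 = 74/9 ≈ 8.2222)
E = 15910/9 (E = 215*(74/9) = 15910/9 ≈ 1767.8)
(37169 + P(-57))*(m + E) = (37169 - 57)*(-19993 + 15910/9) = 37112*(-164027/9) = -6087370024/9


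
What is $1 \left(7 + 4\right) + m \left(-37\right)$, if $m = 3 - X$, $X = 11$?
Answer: $307$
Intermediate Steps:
$m = -8$ ($m = 3 - 11 = -8$)
$1 \left(7 + 4\right) + m \left(-37\right) = 1 \left(7 + 4\right) - -296 = 1 \cdot 11 + 296 = 11 + 296 = 307$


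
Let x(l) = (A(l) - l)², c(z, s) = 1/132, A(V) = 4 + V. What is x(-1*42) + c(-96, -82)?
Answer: 2113/132 ≈ 16.008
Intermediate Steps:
c(z, s) = 1/132
x(l) = 16 (x(l) = ((4 + l) - l)² = 4² = 16)
x(-1*42) + c(-96, -82) = 16 + 1/132 = 2113/132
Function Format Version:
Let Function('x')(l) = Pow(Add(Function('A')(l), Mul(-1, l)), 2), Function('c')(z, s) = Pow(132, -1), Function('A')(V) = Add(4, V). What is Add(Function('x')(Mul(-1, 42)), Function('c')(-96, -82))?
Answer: Rational(2113, 132) ≈ 16.008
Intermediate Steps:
Function('c')(z, s) = Rational(1, 132)
Function('x')(l) = 16 (Function('x')(l) = Pow(Add(Add(4, l), Mul(-1, l)), 2) = Pow(4, 2) = 16)
Add(Function('x')(Mul(-1, 42)), Function('c')(-96, -82)) = Add(16, Rational(1, 132)) = Rational(2113, 132)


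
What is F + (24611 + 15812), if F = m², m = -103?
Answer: 51032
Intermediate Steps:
F = 10609 (F = (-103)² = 10609)
F + (24611 + 15812) = 10609 + (24611 + 15812) = 10609 + 40423 = 51032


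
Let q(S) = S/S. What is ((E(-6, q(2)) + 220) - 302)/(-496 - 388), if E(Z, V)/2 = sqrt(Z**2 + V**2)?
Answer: 41/442 - sqrt(37)/442 ≈ 0.078998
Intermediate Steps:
q(S) = 1
E(Z, V) = 2*sqrt(V**2 + Z**2) (E(Z, V) = 2*sqrt(Z**2 + V**2) = 2*sqrt(V**2 + Z**2))
((E(-6, q(2)) + 220) - 302)/(-496 - 388) = ((2*sqrt(1**2 + (-6)**2) + 220) - 302)/(-496 - 388) = ((2*sqrt(1 + 36) + 220) - 302)/(-884) = ((2*sqrt(37) + 220) - 302)*(-1/884) = ((220 + 2*sqrt(37)) - 302)*(-1/884) = (-82 + 2*sqrt(37))*(-1/884) = 41/442 - sqrt(37)/442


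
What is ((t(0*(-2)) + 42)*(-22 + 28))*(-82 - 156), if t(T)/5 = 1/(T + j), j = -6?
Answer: -58786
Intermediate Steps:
t(T) = 5/(-6 + T) (t(T) = 5/(T - 6) = 5/(-6 + T))
((t(0*(-2)) + 42)*(-22 + 28))*(-82 - 156) = ((5/(-6 + 0*(-2)) + 42)*(-22 + 28))*(-82 - 156) = ((5/(-6 + 0) + 42)*6)*(-238) = ((5/(-6) + 42)*6)*(-238) = ((5*(-⅙) + 42)*6)*(-238) = ((-⅚ + 42)*6)*(-238) = ((247/6)*6)*(-238) = 247*(-238) = -58786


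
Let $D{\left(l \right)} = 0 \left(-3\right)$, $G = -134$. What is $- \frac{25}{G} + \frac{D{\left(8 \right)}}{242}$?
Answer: $\frac{25}{134} \approx 0.18657$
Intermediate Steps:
$D{\left(l \right)} = 0$
$- \frac{25}{G} + \frac{D{\left(8 \right)}}{242} = - \frac{25}{-134} + \frac{0}{242} = \left(-25\right) \left(- \frac{1}{134}\right) + 0 \cdot \frac{1}{242} = \frac{25}{134} + 0 = \frac{25}{134}$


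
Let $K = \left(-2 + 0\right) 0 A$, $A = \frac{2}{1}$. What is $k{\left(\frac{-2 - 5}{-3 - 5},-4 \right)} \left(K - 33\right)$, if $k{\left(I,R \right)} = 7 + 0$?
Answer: $-231$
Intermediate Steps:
$A = 2$ ($A = 2 \cdot 1 = 2$)
$k{\left(I,R \right)} = 7$
$K = 0$ ($K = \left(-2 + 0\right) 0 \cdot 2 = \left(-2\right) 0 \cdot 2 = 0 \cdot 2 = 0$)
$k{\left(\frac{-2 - 5}{-3 - 5},-4 \right)} \left(K - 33\right) = 7 \left(0 - 33\right) = 7 \left(-33\right) = -231$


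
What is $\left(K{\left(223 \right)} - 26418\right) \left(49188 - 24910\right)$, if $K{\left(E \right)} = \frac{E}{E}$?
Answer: $-641351926$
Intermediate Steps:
$K{\left(E \right)} = 1$
$\left(K{\left(223 \right)} - 26418\right) \left(49188 - 24910\right) = \left(1 - 26418\right) \left(49188 - 24910\right) = \left(-26417\right) 24278 = -641351926$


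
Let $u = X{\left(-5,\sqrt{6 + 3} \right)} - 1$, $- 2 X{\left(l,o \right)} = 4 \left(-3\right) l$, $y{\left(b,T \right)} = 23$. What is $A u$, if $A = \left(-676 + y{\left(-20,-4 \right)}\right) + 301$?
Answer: $10912$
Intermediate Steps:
$X{\left(l,o \right)} = 6 l$ ($X{\left(l,o \right)} = - \frac{4 \left(-3\right) l}{2} = - \frac{\left(-12\right) l}{2} = 6 l$)
$u = -31$ ($u = 6 \left(-5\right) - 1 = -30 - 1 = -31$)
$A = -352$ ($A = \left(-676 + 23\right) + 301 = -653 + 301 = -352$)
$A u = \left(-352\right) \left(-31\right) = 10912$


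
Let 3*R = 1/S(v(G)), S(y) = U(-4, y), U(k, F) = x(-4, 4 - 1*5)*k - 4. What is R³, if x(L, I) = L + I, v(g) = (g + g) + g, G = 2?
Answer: 1/110592 ≈ 9.0422e-6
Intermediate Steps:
v(g) = 3*g (v(g) = 2*g + g = 3*g)
x(L, I) = I + L
U(k, F) = -4 - 5*k (U(k, F) = ((4 - 1*5) - 4)*k - 4 = ((4 - 5) - 4)*k - 4 = (-1 - 4)*k - 4 = -5*k - 4 = -4 - 5*k)
S(y) = 16 (S(y) = -4 - 5*(-4) = -4 + 20 = 16)
R = 1/48 (R = (⅓)/16 = (⅓)*(1/16) = 1/48 ≈ 0.020833)
R³ = (1/48)³ = 1/110592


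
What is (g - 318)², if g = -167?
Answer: 235225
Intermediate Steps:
(g - 318)² = (-167 - 318)² = (-485)² = 235225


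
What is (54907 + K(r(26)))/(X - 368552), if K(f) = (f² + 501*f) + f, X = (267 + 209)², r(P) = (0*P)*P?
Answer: -54907/141976 ≈ -0.38673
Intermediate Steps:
r(P) = 0 (r(P) = 0*P = 0)
X = 226576 (X = 476² = 226576)
K(f) = f² + 502*f
(54907 + K(r(26)))/(X - 368552) = (54907 + 0*(502 + 0))/(226576 - 368552) = (54907 + 0*502)/(-141976) = (54907 + 0)*(-1/141976) = 54907*(-1/141976) = -54907/141976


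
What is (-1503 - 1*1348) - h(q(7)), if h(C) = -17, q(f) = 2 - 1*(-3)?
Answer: -2834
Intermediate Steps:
q(f) = 5 (q(f) = 2 + 3 = 5)
(-1503 - 1*1348) - h(q(7)) = (-1503 - 1*1348) - 1*(-17) = (-1503 - 1348) + 17 = -2851 + 17 = -2834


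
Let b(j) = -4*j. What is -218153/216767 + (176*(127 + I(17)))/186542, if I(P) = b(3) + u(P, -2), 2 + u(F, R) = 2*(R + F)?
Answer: -17619552535/20218074857 ≈ -0.87148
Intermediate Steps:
u(F, R) = -2 + 2*F + 2*R (u(F, R) = -2 + 2*(R + F) = -2 + 2*(F + R) = -2 + (2*F + 2*R) = -2 + 2*F + 2*R)
I(P) = -18 + 2*P (I(P) = -4*3 + (-2 + 2*P + 2*(-2)) = -12 + (-2 + 2*P - 4) = -12 + (-6 + 2*P) = -18 + 2*P)
-218153/216767 + (176*(127 + I(17)))/186542 = -218153/216767 + (176*(127 + (-18 + 2*17)))/186542 = -218153*1/216767 + (176*(127 + (-18 + 34)))*(1/186542) = -218153/216767 + (176*(127 + 16))*(1/186542) = -218153/216767 + (176*143)*(1/186542) = -218153/216767 + 25168*(1/186542) = -218153/216767 + 12584/93271 = -17619552535/20218074857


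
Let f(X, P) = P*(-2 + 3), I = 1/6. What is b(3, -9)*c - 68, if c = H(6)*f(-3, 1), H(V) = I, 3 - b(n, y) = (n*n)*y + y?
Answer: -105/2 ≈ -52.500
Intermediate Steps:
I = ⅙ ≈ 0.16667
b(n, y) = 3 - y - y*n² (b(n, y) = 3 - ((n*n)*y + y) = 3 - (n²*y + y) = 3 - (y*n² + y) = 3 - (y + y*n²) = 3 + (-y - y*n²) = 3 - y - y*n²)
f(X, P) = P (f(X, P) = P*1 = P)
H(V) = ⅙
c = ⅙ (c = (⅙)*1 = ⅙ ≈ 0.16667)
b(3, -9)*c - 68 = (3 - 1*(-9) - 1*(-9)*3²)*(⅙) - 68 = (3 + 9 - 1*(-9)*9)*(⅙) - 68 = (3 + 9 + 81)*(⅙) - 68 = 93*(⅙) - 68 = 31/2 - 68 = -105/2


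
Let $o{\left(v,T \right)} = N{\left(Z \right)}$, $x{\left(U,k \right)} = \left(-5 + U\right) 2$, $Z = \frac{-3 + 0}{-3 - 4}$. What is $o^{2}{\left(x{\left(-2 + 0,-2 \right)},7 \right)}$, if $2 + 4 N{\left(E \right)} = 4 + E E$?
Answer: $\frac{11449}{38416} \approx 0.29803$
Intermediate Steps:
$Z = \frac{3}{7}$ ($Z = - \frac{3}{-7} = \left(-3\right) \left(- \frac{1}{7}\right) = \frac{3}{7} \approx 0.42857$)
$x{\left(U,k \right)} = -10 + 2 U$
$N{\left(E \right)} = \frac{1}{2} + \frac{E^{2}}{4}$ ($N{\left(E \right)} = - \frac{1}{2} + \frac{4 + E E}{4} = - \frac{1}{2} + \frac{4 + E^{2}}{4} = - \frac{1}{2} + \left(1 + \frac{E^{2}}{4}\right) = \frac{1}{2} + \frac{E^{2}}{4}$)
$o{\left(v,T \right)} = \frac{107}{196}$ ($o{\left(v,T \right)} = \frac{1}{2} + \frac{\left(\frac{3}{7}\right)^{2}}{4} = \frac{1}{2} + \frac{1}{4} \cdot \frac{9}{49} = \frac{1}{2} + \frac{9}{196} = \frac{107}{196}$)
$o^{2}{\left(x{\left(-2 + 0,-2 \right)},7 \right)} = \left(\frac{107}{196}\right)^{2} = \frac{11449}{38416}$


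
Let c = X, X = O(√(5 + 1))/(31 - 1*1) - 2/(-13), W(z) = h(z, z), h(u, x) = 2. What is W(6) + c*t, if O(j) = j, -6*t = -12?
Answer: 30/13 + √6/15 ≈ 2.4710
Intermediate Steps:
t = 2 (t = -⅙*(-12) = 2)
W(z) = 2
X = 2/13 + √6/30 (X = √(5 + 1)/(31 - 1*1) - 2/(-13) = √6/(31 - 1) - 2*(-1/13) = √6/30 + 2/13 = 2/13 + √6/30 ≈ 0.23550)
c = 2/13 + √6/30 ≈ 0.23550
W(6) + c*t = 2 + (2/13 + √6/30)*2 = 2 + (4/13 + √6/15) = 30/13 + √6/15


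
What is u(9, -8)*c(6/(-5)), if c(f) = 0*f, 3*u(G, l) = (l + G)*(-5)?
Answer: 0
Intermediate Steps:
u(G, l) = -5*G/3 - 5*l/3 (u(G, l) = ((l + G)*(-5))/3 = ((G + l)*(-5))/3 = (-5*G - 5*l)/3 = -5*G/3 - 5*l/3)
c(f) = 0
u(9, -8)*c(6/(-5)) = (-5/3*9 - 5/3*(-8))*0 = (-15 + 40/3)*0 = -5/3*0 = 0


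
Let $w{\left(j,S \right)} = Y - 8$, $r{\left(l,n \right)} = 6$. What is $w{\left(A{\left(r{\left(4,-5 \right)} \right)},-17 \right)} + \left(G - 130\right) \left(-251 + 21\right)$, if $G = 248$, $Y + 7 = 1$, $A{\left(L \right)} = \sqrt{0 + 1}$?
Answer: $-27154$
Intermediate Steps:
$A{\left(L \right)} = 1$ ($A{\left(L \right)} = \sqrt{1} = 1$)
$Y = -6$ ($Y = -7 + 1 = -6$)
$w{\left(j,S \right)} = -14$ ($w{\left(j,S \right)} = -6 - 8 = -14$)
$w{\left(A{\left(r{\left(4,-5 \right)} \right)},-17 \right)} + \left(G - 130\right) \left(-251 + 21\right) = -14 + \left(248 - 130\right) \left(-251 + 21\right) = -14 + 118 \left(-230\right) = -14 - 27140 = -27154$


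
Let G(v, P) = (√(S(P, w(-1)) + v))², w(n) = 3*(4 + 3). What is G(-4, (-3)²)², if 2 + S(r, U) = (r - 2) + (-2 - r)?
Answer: 100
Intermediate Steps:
w(n) = 21 (w(n) = 3*7 = 21)
S(r, U) = -6 (S(r, U) = -2 + ((r - 2) + (-2 - r)) = -2 + ((-2 + r) + (-2 - r)) = -2 - 4 = -6)
G(v, P) = -6 + v (G(v, P) = (√(-6 + v))² = -6 + v)
G(-4, (-3)²)² = (-6 - 4)² = (-10)² = 100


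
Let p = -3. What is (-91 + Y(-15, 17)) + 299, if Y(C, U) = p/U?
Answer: 3533/17 ≈ 207.82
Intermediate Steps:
Y(C, U) = -3/U
(-91 + Y(-15, 17)) + 299 = (-91 - 3/17) + 299 = -1550/17 + 299 = 3533/17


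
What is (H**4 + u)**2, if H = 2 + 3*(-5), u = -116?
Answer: 809118025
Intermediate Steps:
H = -13 (H = 2 - 15 = -13)
(H**4 + u)**2 = ((-13)**4 - 116)**2 = (28561 - 116)**2 = 28445**2 = 809118025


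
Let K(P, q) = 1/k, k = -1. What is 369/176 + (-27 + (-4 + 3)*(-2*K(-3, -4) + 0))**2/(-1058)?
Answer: 121193/93104 ≈ 1.3017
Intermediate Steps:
K(P, q) = -1 (K(P, q) = 1/(-1) = -1)
369/176 + (-27 + (-4 + 3)*(-2*K(-3, -4) + 0))**2/(-1058) = 369/176 + (-27 + (-4 + 3)*(-2*(-1) + 0))**2/(-1058) = 369*(1/176) + (-27 - (2 + 0))**2*(-1/1058) = 369/176 + (-27 - 1*2)**2*(-1/1058) = 369/176 + (-27 - 2)**2*(-1/1058) = 369/176 + (-29)**2*(-1/1058) = 369/176 + 841*(-1/1058) = 369/176 - 841/1058 = 121193/93104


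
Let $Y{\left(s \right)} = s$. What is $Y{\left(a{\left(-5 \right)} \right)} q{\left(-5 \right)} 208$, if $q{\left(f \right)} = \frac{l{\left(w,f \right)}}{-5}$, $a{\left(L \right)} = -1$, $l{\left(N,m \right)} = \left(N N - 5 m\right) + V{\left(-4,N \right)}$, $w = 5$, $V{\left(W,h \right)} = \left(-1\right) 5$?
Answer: $1872$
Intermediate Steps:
$V{\left(W,h \right)} = -5$
$l{\left(N,m \right)} = -5 + N^{2} - 5 m$ ($l{\left(N,m \right)} = \left(N N - 5 m\right) - 5 = \left(N^{2} - 5 m\right) - 5 = -5 + N^{2} - 5 m$)
$q{\left(f \right)} = -4 + f$ ($q{\left(f \right)} = \frac{-5 + 5^{2} - 5 f}{-5} = \left(-5 + 25 - 5 f\right) \left(- \frac{1}{5}\right) = \left(20 - 5 f\right) \left(- \frac{1}{5}\right) = -4 + f$)
$Y{\left(a{\left(-5 \right)} \right)} q{\left(-5 \right)} 208 = - (-4 - 5) 208 = \left(-1\right) \left(-9\right) 208 = 9 \cdot 208 = 1872$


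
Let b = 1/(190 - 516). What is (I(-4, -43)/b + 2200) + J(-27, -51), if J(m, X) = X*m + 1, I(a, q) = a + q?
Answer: 18900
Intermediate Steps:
b = -1/326 (b = 1/(-326) = -1/326 ≈ -0.0030675)
J(m, X) = 1 + X*m
(I(-4, -43)/b + 2200) + J(-27, -51) = ((-4 - 43)/(-1/326) + 2200) + (1 - 51*(-27)) = (-47*(-326) + 2200) + (1 + 1377) = (15322 + 2200) + 1378 = 17522 + 1378 = 18900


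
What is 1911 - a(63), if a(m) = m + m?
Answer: 1785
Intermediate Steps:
a(m) = 2*m
1911 - a(63) = 1911 - 2*63 = 1911 - 1*126 = 1911 - 126 = 1785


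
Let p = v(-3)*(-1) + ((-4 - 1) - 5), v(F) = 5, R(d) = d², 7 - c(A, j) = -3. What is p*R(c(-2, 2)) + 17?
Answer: -1483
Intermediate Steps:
c(A, j) = 10 (c(A, j) = 7 - 1*(-3) = 7 + 3 = 10)
p = -15 (p = 5*(-1) + ((-4 - 1) - 5) = -5 + (-5 - 5) = -5 - 10 = -15)
p*R(c(-2, 2)) + 17 = -15*10² + 17 = -15*100 + 17 = -1500 + 17 = -1483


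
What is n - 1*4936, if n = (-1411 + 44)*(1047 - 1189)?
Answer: 189178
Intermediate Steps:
n = 194114 (n = -1367*(-142) = 194114)
n - 1*4936 = 194114 - 1*4936 = 194114 - 4936 = 189178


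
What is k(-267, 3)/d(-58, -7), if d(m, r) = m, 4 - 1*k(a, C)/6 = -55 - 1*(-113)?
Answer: 162/29 ≈ 5.5862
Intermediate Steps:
k(a, C) = -324 (k(a, C) = 24 - 6*(-55 - 1*(-113)) = 24 - 6*(-55 + 113) = 24 - 6*58 = 24 - 348 = -324)
k(-267, 3)/d(-58, -7) = -324/(-58) = -324*(-1/58) = 162/29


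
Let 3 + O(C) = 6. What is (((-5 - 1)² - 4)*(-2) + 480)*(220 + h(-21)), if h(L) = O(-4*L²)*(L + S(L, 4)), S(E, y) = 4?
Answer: 70304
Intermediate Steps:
O(C) = 3 (O(C) = -3 + 6 = 3)
h(L) = 12 + 3*L (h(L) = 3*(L + 4) = 3*(4 + L) = 12 + 3*L)
(((-5 - 1)² - 4)*(-2) + 480)*(220 + h(-21)) = (((-5 - 1)² - 4)*(-2) + 480)*(220 + (12 + 3*(-21))) = (((-6)² - 4)*(-2) + 480)*(220 + (12 - 63)) = ((36 - 4)*(-2) + 480)*(220 - 51) = (32*(-2) + 480)*169 = (-64 + 480)*169 = 416*169 = 70304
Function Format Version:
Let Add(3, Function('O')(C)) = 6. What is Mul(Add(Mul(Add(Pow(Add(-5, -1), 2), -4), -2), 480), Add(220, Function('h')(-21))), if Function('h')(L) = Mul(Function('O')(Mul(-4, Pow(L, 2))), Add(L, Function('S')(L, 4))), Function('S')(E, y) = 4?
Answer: 70304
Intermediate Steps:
Function('O')(C) = 3 (Function('O')(C) = Add(-3, 6) = 3)
Function('h')(L) = Add(12, Mul(3, L)) (Function('h')(L) = Mul(3, Add(L, 4)) = Mul(3, Add(4, L)) = Add(12, Mul(3, L)))
Mul(Add(Mul(Add(Pow(Add(-5, -1), 2), -4), -2), 480), Add(220, Function('h')(-21))) = Mul(Add(Mul(Add(Pow(Add(-5, -1), 2), -4), -2), 480), Add(220, Add(12, Mul(3, -21)))) = Mul(Add(Mul(Add(Pow(-6, 2), -4), -2), 480), Add(220, Add(12, -63))) = Mul(Add(Mul(Add(36, -4), -2), 480), Add(220, -51)) = Mul(Add(Mul(32, -2), 480), 169) = Mul(Add(-64, 480), 169) = Mul(416, 169) = 70304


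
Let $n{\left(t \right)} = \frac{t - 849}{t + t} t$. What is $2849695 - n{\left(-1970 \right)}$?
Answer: $\frac{5702209}{2} \approx 2.8511 \cdot 10^{6}$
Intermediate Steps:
$n{\left(t \right)} = - \frac{849}{2} + \frac{t}{2}$ ($n{\left(t \right)} = \frac{-849 + t}{2 t} t = - \frac{849}{2} + \frac{t}{2}$)
$2849695 - n{\left(-1970 \right)} = 2849695 - \left(- \frac{849}{2} + \frac{1}{2} \left(-1970\right)\right) = 2849695 - \left(- \frac{849}{2} - 985\right) = 2849695 - - \frac{2819}{2} = 2849695 + \frac{2819}{2} = \frac{5702209}{2}$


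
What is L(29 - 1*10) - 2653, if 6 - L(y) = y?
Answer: -2666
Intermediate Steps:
L(y) = 6 - y
L(29 - 1*10) - 2653 = (6 - (29 - 1*10)) - 2653 = (6 - (29 - 10)) - 2653 = (6 - 1*19) - 2653 = (6 - 19) - 2653 = -13 - 2653 = -2666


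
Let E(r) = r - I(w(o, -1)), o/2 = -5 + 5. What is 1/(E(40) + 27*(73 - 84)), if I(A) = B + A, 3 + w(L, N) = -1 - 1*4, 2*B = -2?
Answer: -1/248 ≈ -0.0040323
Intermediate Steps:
o = 0 (o = 2*(-5 + 5) = 2*0 = 0)
B = -1 (B = (½)*(-2) = -1)
w(L, N) = -8 (w(L, N) = -3 + (-1 - 1*4) = -3 + (-1 - 4) = -3 - 5 = -8)
I(A) = -1 + A
E(r) = 9 + r (E(r) = r - (-1 - 8) = r - 1*(-9) = r + 9 = 9 + r)
1/(E(40) + 27*(73 - 84)) = 1/((9 + 40) + 27*(73 - 84)) = 1/(49 + 27*(-11)) = 1/(49 - 297) = 1/(-248) = -1/248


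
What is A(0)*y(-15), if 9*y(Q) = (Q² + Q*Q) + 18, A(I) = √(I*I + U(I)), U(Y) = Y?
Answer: 0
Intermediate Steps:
A(I) = √(I + I²) (A(I) = √(I*I + I) = √(I² + I) = √(I + I²))
y(Q) = 2 + 2*Q²/9 (y(Q) = ((Q² + Q*Q) + 18)/9 = ((Q² + Q²) + 18)/9 = (2*Q² + 18)/9 = (18 + 2*Q²)/9 = 2 + 2*Q²/9)
A(0)*y(-15) = √(0*(1 + 0))*(2 + (2/9)*(-15)²) = √(0*1)*(2 + (2/9)*225) = √0*(2 + 50) = 0*52 = 0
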